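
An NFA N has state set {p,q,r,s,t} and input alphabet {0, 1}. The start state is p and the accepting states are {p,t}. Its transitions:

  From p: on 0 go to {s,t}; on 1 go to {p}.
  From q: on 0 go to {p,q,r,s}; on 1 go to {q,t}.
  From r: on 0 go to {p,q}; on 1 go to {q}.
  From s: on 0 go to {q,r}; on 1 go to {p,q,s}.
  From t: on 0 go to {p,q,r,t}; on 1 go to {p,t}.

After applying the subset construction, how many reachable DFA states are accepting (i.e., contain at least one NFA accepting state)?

Start state of the DFA: {p}.
{p} --0--> {s,t}  [new]
{p} --1--> {p}  [seen]
{s,t} --0--> {p,q,r,t}  [new]
{s,t} --1--> {p,q,s,t}  [new]
{p,q,r,t} --0--> {p,q,r,s,t}  [new]
{p,q,r,t} --1--> {p,q,t}  [new]
{p,q,s,t} --0--> {p,q,r,s,t}  [seen]
{p,q,s,t} --1--> {p,q,s,t}  [seen]
{p,q,r,s,t} --0--> {p,q,r,s,t}  [seen]
{p,q,r,s,t} --1--> {p,q,s,t}  [seen]
{p,q,t} --0--> {p,q,r,s,t}  [seen]
{p,q,t} --1--> {p,q,t}  [seen]
Reachable DFA states: {p}, {s,t}, {p,q,r,t}, {p,q,s,t}, {p,q,r,s,t}, {p,q,t}.
Accepting DFA states (contain an NFA accepting state): {p}, {s,t}, {p,q,r,t}, {p,q,s,t}, {p,q,r,s,t}, {p,q,t}.

6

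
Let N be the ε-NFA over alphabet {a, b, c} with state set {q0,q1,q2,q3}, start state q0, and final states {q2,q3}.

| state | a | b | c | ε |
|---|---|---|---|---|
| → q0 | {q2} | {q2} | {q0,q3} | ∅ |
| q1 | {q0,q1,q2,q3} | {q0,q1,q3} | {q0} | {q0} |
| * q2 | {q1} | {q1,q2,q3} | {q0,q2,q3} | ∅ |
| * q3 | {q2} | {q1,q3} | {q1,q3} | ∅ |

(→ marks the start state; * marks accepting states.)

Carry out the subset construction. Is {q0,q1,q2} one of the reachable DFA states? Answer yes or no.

yes

Start state of the DFA: {q0} (ε-closure of the NFA start).
{q0} --a--> {q2}  [new]
{q0} --b--> {q2}  [seen]
{q0} --c--> {q0,q3}  [new]
{q2} --a--> {q0,q1}  [new]
{q2} --b--> {q0,q1,q2,q3}  [new]
{q2} --c--> {q0,q2,q3}  [new]
{q0,q3} --a--> {q2}  [seen]
{q0,q3} --b--> {q0,q1,q2,q3}  [seen]
{q0,q3} --c--> {q0,q1,q3}  [new]
{q0,q1} --a--> {q0,q1,q2,q3}  [seen]
{q0,q1} --b--> {q0,q1,q2,q3}  [seen]
{q0,q1} --c--> {q0,q3}  [seen]
{q0,q1,q2,q3} --a--> {q0,q1,q2,q3}  [seen]
{q0,q1,q2,q3} --b--> {q0,q1,q2,q3}  [seen]
{q0,q1,q2,q3} --c--> {q0,q1,q2,q3}  [seen]
{q0,q2,q3} --a--> {q0,q1,q2}  [new]
{q0,q2,q3} --b--> {q0,q1,q2,q3}  [seen]
{q0,q2,q3} --c--> {q0,q1,q2,q3}  [seen]
{q0,q1,q3} --a--> {q0,q1,q2,q3}  [seen]
{q0,q1,q3} --b--> {q0,q1,q2,q3}  [seen]
{q0,q1,q3} --c--> {q0,q1,q3}  [seen]
{q0,q1,q2} --a--> {q0,q1,q2,q3}  [seen]
{q0,q1,q2} --b--> {q0,q1,q2,q3}  [seen]
{q0,q1,q2} --c--> {q0,q2,q3}  [seen]
Reachable DFA states: {q0}, {q2}, {q0,q3}, {q0,q1}, {q0,q1,q2,q3}, {q0,q2,q3}, {q0,q1,q3}, {q0,q1,q2}.
{q0,q1,q2} is among them.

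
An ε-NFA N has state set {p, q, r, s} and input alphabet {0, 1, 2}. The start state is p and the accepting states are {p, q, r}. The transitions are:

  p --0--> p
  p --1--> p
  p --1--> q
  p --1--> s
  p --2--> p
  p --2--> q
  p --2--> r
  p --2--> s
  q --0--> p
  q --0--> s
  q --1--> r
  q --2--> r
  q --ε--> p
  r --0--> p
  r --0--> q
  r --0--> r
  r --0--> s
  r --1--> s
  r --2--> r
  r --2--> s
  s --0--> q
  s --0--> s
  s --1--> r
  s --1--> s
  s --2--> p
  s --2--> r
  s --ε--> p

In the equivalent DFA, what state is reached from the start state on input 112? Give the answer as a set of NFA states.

Start: {p}.
δ(p,1) = {p, q, s}.
Union: {p, q, s}.
After 1: {p, q, s}.
δ(p,1) = {p, q, s}; δ(q,1) = {r}; δ(s,1) = {r, s}.
Union: {p, q, r, s}.
After 1: {p, q, r, s}.
δ(p,2) = {p, q, r, s}; δ(q,2) = {r}; δ(r,2) = {r, s}; δ(s,2) = {p, r}.
Union: {p, q, r, s}.
After 2: {p, q, r, s}.

{p, q, r, s}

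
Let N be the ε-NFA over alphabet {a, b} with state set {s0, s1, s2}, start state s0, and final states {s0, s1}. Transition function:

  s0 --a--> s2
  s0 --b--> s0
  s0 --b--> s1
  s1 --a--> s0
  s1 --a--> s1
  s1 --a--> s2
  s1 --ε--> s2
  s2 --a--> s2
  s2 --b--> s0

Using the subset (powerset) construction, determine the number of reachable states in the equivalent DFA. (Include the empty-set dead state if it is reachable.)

Start state of the DFA: {s0} (ε-closure of the NFA start).
{s0} --a--> {s2}  [new]
{s0} --b--> {s0, s1, s2}  [new]
{s2} --a--> {s2}  [seen]
{s2} --b--> {s0}  [seen]
{s0, s1, s2} --a--> {s0, s1, s2}  [seen]
{s0, s1, s2} --b--> {s0, s1, s2}  [seen]
Reachable DFA states: {s0}, {s2}, {s0, s1, s2}.

3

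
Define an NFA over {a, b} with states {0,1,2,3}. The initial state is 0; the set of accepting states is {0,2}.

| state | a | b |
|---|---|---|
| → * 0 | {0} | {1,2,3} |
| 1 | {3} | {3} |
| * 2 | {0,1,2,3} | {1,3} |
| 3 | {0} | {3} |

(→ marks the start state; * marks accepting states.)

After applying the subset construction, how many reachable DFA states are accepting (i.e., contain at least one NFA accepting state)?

4

Start state of the DFA: {0}.
{0} --a--> {0}  [seen]
{0} --b--> {1,2,3}  [new]
{1,2,3} --a--> {0,1,2,3}  [new]
{1,2,3} --b--> {1,3}  [new]
{0,1,2,3} --a--> {0,1,2,3}  [seen]
{0,1,2,3} --b--> {1,2,3}  [seen]
{1,3} --a--> {0,3}  [new]
{1,3} --b--> {3}  [new]
{0,3} --a--> {0}  [seen]
{0,3} --b--> {1,2,3}  [seen]
{3} --a--> {0}  [seen]
{3} --b--> {3}  [seen]
Reachable DFA states: {0}, {1,2,3}, {0,1,2,3}, {1,3}, {0,3}, {3}.
Accepting DFA states (contain an NFA accepting state): {0}, {1,2,3}, {0,1,2,3}, {0,3}.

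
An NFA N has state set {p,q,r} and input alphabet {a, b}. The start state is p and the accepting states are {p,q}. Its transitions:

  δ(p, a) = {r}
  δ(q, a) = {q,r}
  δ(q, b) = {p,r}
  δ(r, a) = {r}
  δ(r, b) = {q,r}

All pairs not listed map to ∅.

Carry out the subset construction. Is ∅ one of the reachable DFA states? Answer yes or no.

Start state of the DFA: {p}.
{p} --a--> {r}  [new]
{p} --b--> ∅  [new]
{r} --a--> {r}  [seen]
{r} --b--> {q,r}  [new]
∅ --a--> ∅  [seen]
∅ --b--> ∅  [seen]
{q,r} --a--> {q,r}  [seen]
{q,r} --b--> {p,q,r}  [new]
{p,q,r} --a--> {q,r}  [seen]
{p,q,r} --b--> {p,q,r}  [seen]
Reachable DFA states: {p}, {r}, ∅, {q,r}, {p,q,r}.
∅ is among them.

yes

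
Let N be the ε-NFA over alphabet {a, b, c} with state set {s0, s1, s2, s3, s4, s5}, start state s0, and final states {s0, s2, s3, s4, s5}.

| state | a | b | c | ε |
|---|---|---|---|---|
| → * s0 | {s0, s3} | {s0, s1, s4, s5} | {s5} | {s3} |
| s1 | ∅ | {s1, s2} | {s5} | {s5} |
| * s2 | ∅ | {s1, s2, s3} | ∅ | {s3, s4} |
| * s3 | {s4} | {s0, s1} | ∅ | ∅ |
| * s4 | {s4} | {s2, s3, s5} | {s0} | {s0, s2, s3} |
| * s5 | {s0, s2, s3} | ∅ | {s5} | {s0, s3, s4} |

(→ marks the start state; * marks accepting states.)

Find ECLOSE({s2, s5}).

{s0, s2, s3, s4, s5}

Begin with {s2, s5}.
s2 →ε {s3, s4}; add s3, s4.
s4 →ε {s0, s2, s3}; add s0.
ε-closure = {s0, s2, s3, s4, s5}.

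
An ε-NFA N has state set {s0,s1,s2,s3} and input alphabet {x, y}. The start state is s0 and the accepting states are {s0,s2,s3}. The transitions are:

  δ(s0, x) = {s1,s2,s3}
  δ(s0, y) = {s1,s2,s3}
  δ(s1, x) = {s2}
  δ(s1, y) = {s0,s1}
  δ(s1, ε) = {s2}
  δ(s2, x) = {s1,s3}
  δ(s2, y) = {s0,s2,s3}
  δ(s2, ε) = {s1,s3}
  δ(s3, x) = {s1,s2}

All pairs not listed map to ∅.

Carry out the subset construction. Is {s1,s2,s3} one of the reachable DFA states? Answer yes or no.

Start state of the DFA: {s0} (ε-closure of the NFA start).
{s0} --x--> {s1,s2,s3}  [new]
{s0} --y--> {s1,s2,s3}  [seen]
{s1,s2,s3} --x--> {s1,s2,s3}  [seen]
{s1,s2,s3} --y--> {s0,s1,s2,s3}  [new]
{s0,s1,s2,s3} --x--> {s1,s2,s3}  [seen]
{s0,s1,s2,s3} --y--> {s0,s1,s2,s3}  [seen]
Reachable DFA states: {s0}, {s1,s2,s3}, {s0,s1,s2,s3}.
{s1,s2,s3} is among them.

yes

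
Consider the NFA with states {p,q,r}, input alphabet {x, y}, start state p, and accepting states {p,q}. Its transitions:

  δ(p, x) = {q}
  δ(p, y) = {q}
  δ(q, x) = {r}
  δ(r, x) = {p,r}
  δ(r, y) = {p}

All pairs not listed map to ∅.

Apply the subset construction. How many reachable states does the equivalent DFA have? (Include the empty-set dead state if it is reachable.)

8

Start state of the DFA: {p}.
{p} --x--> {q}  [new]
{p} --y--> {q}  [seen]
{q} --x--> {r}  [new]
{q} --y--> ∅  [new]
{r} --x--> {p,r}  [new]
{r} --y--> {p}  [seen]
∅ --x--> ∅  [seen]
∅ --y--> ∅  [seen]
{p,r} --x--> {p,q,r}  [new]
{p,r} --y--> {p,q}  [new]
{p,q,r} --x--> {p,q,r}  [seen]
{p,q,r} --y--> {p,q}  [seen]
{p,q} --x--> {q,r}  [new]
{p,q} --y--> {q}  [seen]
{q,r} --x--> {p,r}  [seen]
{q,r} --y--> {p}  [seen]
Reachable DFA states: {p}, {q}, {r}, ∅, {p,r}, {p,q,r}, {p,q}, {q,r}.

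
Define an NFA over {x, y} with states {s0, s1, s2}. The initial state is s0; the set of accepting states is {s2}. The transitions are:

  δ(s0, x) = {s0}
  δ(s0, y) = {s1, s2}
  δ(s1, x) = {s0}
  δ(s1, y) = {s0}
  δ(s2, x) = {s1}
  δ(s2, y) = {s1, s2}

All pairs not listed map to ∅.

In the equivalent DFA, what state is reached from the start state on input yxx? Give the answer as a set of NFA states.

Start: {s0}.
δ(s0,y) = {s1, s2}.
Union: {s1, s2}.
After y: {s1, s2}.
δ(s1,x) = {s0}; δ(s2,x) = {s1}.
Union: {s0, s1}.
After x: {s0, s1}.
δ(s0,x) = {s0}; δ(s1,x) = {s0}.
Union: {s0}.
After x: {s0}.

{s0}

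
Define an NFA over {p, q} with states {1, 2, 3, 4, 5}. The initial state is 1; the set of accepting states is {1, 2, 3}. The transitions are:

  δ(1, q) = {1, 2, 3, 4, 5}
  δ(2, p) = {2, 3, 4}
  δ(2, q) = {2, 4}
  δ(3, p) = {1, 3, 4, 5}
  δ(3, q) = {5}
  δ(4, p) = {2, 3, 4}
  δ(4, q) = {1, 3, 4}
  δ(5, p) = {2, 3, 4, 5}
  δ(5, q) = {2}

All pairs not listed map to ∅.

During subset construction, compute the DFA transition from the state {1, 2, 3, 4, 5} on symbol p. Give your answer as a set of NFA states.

δ(1,p) = ∅; δ(2,p) = {2, 3, 4}; δ(3,p) = {1, 3, 4, 5}; δ(4,p) = {2, 3, 4}; δ(5,p) = {2, 3, 4, 5}.
Union: {1, 2, 3, 4, 5}.

{1, 2, 3, 4, 5}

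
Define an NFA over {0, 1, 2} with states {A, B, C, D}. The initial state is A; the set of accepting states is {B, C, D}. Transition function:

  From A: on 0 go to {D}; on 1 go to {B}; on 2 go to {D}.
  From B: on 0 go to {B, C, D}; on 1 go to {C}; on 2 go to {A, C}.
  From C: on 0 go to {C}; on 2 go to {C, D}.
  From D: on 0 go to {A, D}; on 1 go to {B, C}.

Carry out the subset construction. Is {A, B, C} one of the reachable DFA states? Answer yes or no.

no

Start state of the DFA: {A}.
{A} --0--> {D}  [new]
{A} --1--> {B}  [new]
{A} --2--> {D}  [seen]
{D} --0--> {A, D}  [new]
{D} --1--> {B, C}  [new]
{D} --2--> ∅  [new]
{B} --0--> {B, C, D}  [new]
{B} --1--> {C}  [new]
{B} --2--> {A, C}  [new]
{A, D} --0--> {A, D}  [seen]
{A, D} --1--> {B, C}  [seen]
{A, D} --2--> {D}  [seen]
{B, C} --0--> {B, C, D}  [seen]
{B, C} --1--> {C}  [seen]
{B, C} --2--> {A, C, D}  [new]
∅ --0--> ∅  [seen]
∅ --1--> ∅  [seen]
∅ --2--> ∅  [seen]
{B, C, D} --0--> {A, B, C, D}  [new]
{B, C, D} --1--> {B, C}  [seen]
{B, C, D} --2--> {A, C, D}  [seen]
{C} --0--> {C}  [seen]
{C} --1--> ∅  [seen]
{C} --2--> {C, D}  [new]
{A, C} --0--> {C, D}  [seen]
{A, C} --1--> {B}  [seen]
{A, C} --2--> {C, D}  [seen]
{A, C, D} --0--> {A, C, D}  [seen]
{A, C, D} --1--> {B, C}  [seen]
{A, C, D} --2--> {C, D}  [seen]
{A, B, C, D} --0--> {A, B, C, D}  [seen]
{A, B, C, D} --1--> {B, C}  [seen]
{A, B, C, D} --2--> {A, C, D}  [seen]
{C, D} --0--> {A, C, D}  [seen]
{C, D} --1--> {B, C}  [seen]
{C, D} --2--> {C, D}  [seen]
Reachable DFA states: {A}, {D}, {B}, {A, D}, {B, C}, ∅, {B, C, D}, {C}, {A, C}, {A, C, D}, {A, B, C, D}, {C, D}.
{A, B, C} is not among them.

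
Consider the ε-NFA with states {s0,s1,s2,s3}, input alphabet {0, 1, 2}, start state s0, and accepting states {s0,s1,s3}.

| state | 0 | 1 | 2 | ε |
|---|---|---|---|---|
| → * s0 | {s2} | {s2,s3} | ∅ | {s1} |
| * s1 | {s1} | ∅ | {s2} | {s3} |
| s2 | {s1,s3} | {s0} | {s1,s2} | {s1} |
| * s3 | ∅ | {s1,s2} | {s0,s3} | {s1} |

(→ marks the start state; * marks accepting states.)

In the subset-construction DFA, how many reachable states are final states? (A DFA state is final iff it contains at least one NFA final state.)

4

Start state of the DFA: {s0,s1,s3} (ε-closure of the NFA start).
{s0,s1,s3} --0--> {s1,s2,s3}  [new]
{s0,s1,s3} --1--> {s1,s2,s3}  [seen]
{s0,s1,s3} --2--> {s0,s1,s2,s3}  [new]
{s1,s2,s3} --0--> {s1,s3}  [new]
{s1,s2,s3} --1--> {s0,s1,s2,s3}  [seen]
{s1,s2,s3} --2--> {s0,s1,s2,s3}  [seen]
{s0,s1,s2,s3} --0--> {s1,s2,s3}  [seen]
{s0,s1,s2,s3} --1--> {s0,s1,s2,s3}  [seen]
{s0,s1,s2,s3} --2--> {s0,s1,s2,s3}  [seen]
{s1,s3} --0--> {s1,s3}  [seen]
{s1,s3} --1--> {s1,s2,s3}  [seen]
{s1,s3} --2--> {s0,s1,s2,s3}  [seen]
Reachable DFA states: {s0,s1,s3}, {s1,s2,s3}, {s0,s1,s2,s3}, {s1,s3}.
Accepting DFA states (contain an NFA accepting state): {s0,s1,s3}, {s1,s2,s3}, {s0,s1,s2,s3}, {s1,s3}.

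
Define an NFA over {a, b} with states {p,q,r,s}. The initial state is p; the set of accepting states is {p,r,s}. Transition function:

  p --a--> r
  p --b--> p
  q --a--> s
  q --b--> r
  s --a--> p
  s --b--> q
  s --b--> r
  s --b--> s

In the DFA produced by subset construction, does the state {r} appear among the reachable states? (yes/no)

yes

Start state of the DFA: {p}.
{p} --a--> {r}  [new]
{p} --b--> {p}  [seen]
{r} --a--> ∅  [new]
{r} --b--> ∅  [seen]
∅ --a--> ∅  [seen]
∅ --b--> ∅  [seen]
Reachable DFA states: {p}, {r}, ∅.
{r} is among them.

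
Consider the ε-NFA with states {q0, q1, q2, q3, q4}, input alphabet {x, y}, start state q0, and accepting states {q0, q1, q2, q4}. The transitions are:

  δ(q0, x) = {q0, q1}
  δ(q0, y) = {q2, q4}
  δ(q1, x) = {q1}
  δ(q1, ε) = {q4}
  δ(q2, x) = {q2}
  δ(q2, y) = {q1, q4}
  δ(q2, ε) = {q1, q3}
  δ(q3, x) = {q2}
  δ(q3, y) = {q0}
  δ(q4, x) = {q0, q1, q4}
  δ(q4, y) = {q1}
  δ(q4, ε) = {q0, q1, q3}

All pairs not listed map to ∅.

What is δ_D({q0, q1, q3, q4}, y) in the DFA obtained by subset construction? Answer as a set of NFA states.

δ(q0,y) = {q2, q4}; δ(q1,y) = ∅; δ(q3,y) = {q0}; δ(q4,y) = {q1}.
Union: {q0, q1, q2, q4}.
ε-closure gives {q0, q1, q2, q3, q4}.

{q0, q1, q2, q3, q4}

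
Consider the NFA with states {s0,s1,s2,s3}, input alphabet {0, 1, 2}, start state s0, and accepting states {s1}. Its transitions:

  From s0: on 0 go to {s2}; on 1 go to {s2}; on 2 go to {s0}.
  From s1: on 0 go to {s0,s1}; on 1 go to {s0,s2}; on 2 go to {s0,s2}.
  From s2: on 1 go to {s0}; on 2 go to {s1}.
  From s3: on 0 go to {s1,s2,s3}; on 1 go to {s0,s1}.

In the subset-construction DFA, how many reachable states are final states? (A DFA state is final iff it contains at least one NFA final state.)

3

Start state of the DFA: {s0}.
{s0} --0--> {s2}  [new]
{s0} --1--> {s2}  [seen]
{s0} --2--> {s0}  [seen]
{s2} --0--> ∅  [new]
{s2} --1--> {s0}  [seen]
{s2} --2--> {s1}  [new]
∅ --0--> ∅  [seen]
∅ --1--> ∅  [seen]
∅ --2--> ∅  [seen]
{s1} --0--> {s0,s1}  [new]
{s1} --1--> {s0,s2}  [new]
{s1} --2--> {s0,s2}  [seen]
{s0,s1} --0--> {s0,s1,s2}  [new]
{s0,s1} --1--> {s0,s2}  [seen]
{s0,s1} --2--> {s0,s2}  [seen]
{s0,s2} --0--> {s2}  [seen]
{s0,s2} --1--> {s0,s2}  [seen]
{s0,s2} --2--> {s0,s1}  [seen]
{s0,s1,s2} --0--> {s0,s1,s2}  [seen]
{s0,s1,s2} --1--> {s0,s2}  [seen]
{s0,s1,s2} --2--> {s0,s1,s2}  [seen]
Reachable DFA states: {s0}, {s2}, ∅, {s1}, {s0,s1}, {s0,s2}, {s0,s1,s2}.
Accepting DFA states (contain an NFA accepting state): {s1}, {s0,s1}, {s0,s1,s2}.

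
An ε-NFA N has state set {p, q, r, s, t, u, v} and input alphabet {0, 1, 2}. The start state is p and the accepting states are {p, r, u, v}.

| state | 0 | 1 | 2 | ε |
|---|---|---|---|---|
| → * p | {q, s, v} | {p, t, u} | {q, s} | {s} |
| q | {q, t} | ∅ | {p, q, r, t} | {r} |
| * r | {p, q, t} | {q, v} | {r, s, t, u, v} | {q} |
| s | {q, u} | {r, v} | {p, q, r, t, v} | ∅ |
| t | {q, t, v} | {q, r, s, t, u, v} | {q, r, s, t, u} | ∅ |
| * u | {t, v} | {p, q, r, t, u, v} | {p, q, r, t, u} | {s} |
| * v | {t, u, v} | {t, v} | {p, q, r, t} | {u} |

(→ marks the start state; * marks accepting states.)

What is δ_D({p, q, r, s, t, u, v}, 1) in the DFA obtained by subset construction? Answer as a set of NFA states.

{p, q, r, s, t, u, v}

δ(p,1) = {p, t, u}; δ(q,1) = ∅; δ(r,1) = {q, v}; δ(s,1) = {r, v}; δ(t,1) = {q, r, s, t, u, v}; δ(u,1) = {p, q, r, t, u, v}; δ(v,1) = {t, v}.
Union: {p, q, r, s, t, u, v}.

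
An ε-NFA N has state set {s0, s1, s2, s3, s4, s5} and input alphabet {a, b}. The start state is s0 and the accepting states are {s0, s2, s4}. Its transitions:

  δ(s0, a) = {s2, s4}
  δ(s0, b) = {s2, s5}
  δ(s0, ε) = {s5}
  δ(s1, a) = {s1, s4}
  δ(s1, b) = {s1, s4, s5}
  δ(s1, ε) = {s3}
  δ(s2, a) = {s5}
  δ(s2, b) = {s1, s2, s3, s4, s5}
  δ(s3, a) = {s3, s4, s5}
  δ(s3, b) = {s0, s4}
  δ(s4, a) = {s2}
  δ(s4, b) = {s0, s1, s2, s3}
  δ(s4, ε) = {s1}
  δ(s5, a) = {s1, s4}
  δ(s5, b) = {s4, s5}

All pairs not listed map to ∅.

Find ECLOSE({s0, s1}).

Begin with {s0, s1}.
s0 →ε {s5}; add s5.
s1 →ε {s3}; add s3.
ε-closure = {s0, s1, s3, s5}.

{s0, s1, s3, s5}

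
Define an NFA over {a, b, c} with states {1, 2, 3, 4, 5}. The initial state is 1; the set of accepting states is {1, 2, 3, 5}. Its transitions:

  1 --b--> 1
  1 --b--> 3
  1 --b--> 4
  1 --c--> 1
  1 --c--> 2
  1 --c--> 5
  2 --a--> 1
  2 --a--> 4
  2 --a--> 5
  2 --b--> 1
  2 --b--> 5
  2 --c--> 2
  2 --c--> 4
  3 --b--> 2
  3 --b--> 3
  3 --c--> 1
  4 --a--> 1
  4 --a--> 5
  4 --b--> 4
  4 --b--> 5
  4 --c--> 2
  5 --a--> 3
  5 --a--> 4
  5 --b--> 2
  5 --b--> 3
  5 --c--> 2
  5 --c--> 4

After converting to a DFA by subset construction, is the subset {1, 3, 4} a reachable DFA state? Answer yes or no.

yes

Start state of the DFA: {1}.
{1} --a--> ∅  [new]
{1} --b--> {1, 3, 4}  [new]
{1} --c--> {1, 2, 5}  [new]
∅ --a--> ∅  [seen]
∅ --b--> ∅  [seen]
∅ --c--> ∅  [seen]
{1, 3, 4} --a--> {1, 5}  [new]
{1, 3, 4} --b--> {1, 2, 3, 4, 5}  [new]
{1, 3, 4} --c--> {1, 2, 5}  [seen]
{1, 2, 5} --a--> {1, 3, 4, 5}  [new]
{1, 2, 5} --b--> {1, 2, 3, 4, 5}  [seen]
{1, 2, 5} --c--> {1, 2, 4, 5}  [new]
{1, 5} --a--> {3, 4}  [new]
{1, 5} --b--> {1, 2, 3, 4}  [new]
{1, 5} --c--> {1, 2, 4, 5}  [seen]
{1, 2, 3, 4, 5} --a--> {1, 3, 4, 5}  [seen]
{1, 2, 3, 4, 5} --b--> {1, 2, 3, 4, 5}  [seen]
{1, 2, 3, 4, 5} --c--> {1, 2, 4, 5}  [seen]
{1, 3, 4, 5} --a--> {1, 3, 4, 5}  [seen]
{1, 3, 4, 5} --b--> {1, 2, 3, 4, 5}  [seen]
{1, 3, 4, 5} --c--> {1, 2, 4, 5}  [seen]
{1, 2, 4, 5} --a--> {1, 3, 4, 5}  [seen]
{1, 2, 4, 5} --b--> {1, 2, 3, 4, 5}  [seen]
{1, 2, 4, 5} --c--> {1, 2, 4, 5}  [seen]
{3, 4} --a--> {1, 5}  [seen]
{3, 4} --b--> {2, 3, 4, 5}  [new]
{3, 4} --c--> {1, 2}  [new]
{1, 2, 3, 4} --a--> {1, 4, 5}  [new]
{1, 2, 3, 4} --b--> {1, 2, 3, 4, 5}  [seen]
{1, 2, 3, 4} --c--> {1, 2, 4, 5}  [seen]
{2, 3, 4, 5} --a--> {1, 3, 4, 5}  [seen]
{2, 3, 4, 5} --b--> {1, 2, 3, 4, 5}  [seen]
{2, 3, 4, 5} --c--> {1, 2, 4}  [new]
{1, 2} --a--> {1, 4, 5}  [seen]
{1, 2} --b--> {1, 3, 4, 5}  [seen]
{1, 2} --c--> {1, 2, 4, 5}  [seen]
{1, 4, 5} --a--> {1, 3, 4, 5}  [seen]
{1, 4, 5} --b--> {1, 2, 3, 4, 5}  [seen]
{1, 4, 5} --c--> {1, 2, 4, 5}  [seen]
{1, 2, 4} --a--> {1, 4, 5}  [seen]
{1, 2, 4} --b--> {1, 3, 4, 5}  [seen]
{1, 2, 4} --c--> {1, 2, 4, 5}  [seen]
Reachable DFA states: {1}, ∅, {1, 3, 4}, {1, 2, 5}, {1, 5}, {1, 2, 3, 4, 5}, {1, 3, 4, 5}, {1, 2, 4, 5}, {3, 4}, {1, 2, 3, 4}, {2, 3, 4, 5}, {1, 2}, {1, 4, 5}, {1, 2, 4}.
{1, 3, 4} is among them.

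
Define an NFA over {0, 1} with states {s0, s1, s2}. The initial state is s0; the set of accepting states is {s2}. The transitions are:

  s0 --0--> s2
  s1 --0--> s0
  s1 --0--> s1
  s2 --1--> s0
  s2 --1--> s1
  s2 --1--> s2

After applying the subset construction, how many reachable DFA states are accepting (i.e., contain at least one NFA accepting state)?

2

Start state of the DFA: {s0}.
{s0} --0--> {s2}  [new]
{s0} --1--> ∅  [new]
{s2} --0--> ∅  [seen]
{s2} --1--> {s0, s1, s2}  [new]
∅ --0--> ∅  [seen]
∅ --1--> ∅  [seen]
{s0, s1, s2} --0--> {s0, s1, s2}  [seen]
{s0, s1, s2} --1--> {s0, s1, s2}  [seen]
Reachable DFA states: {s0}, {s2}, ∅, {s0, s1, s2}.
Accepting DFA states (contain an NFA accepting state): {s2}, {s0, s1, s2}.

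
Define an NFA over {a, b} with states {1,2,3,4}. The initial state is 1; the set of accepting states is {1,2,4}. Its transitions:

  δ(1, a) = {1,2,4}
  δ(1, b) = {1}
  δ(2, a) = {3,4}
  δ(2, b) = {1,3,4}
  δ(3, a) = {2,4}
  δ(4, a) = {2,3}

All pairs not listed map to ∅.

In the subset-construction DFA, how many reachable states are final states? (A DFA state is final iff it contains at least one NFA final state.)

Start state of the DFA: {1}.
{1} --a--> {1,2,4}  [new]
{1} --b--> {1}  [seen]
{1,2,4} --a--> {1,2,3,4}  [new]
{1,2,4} --b--> {1,3,4}  [new]
{1,2,3,4} --a--> {1,2,3,4}  [seen]
{1,2,3,4} --b--> {1,3,4}  [seen]
{1,3,4} --a--> {1,2,3,4}  [seen]
{1,3,4} --b--> {1}  [seen]
Reachable DFA states: {1}, {1,2,4}, {1,2,3,4}, {1,3,4}.
Accepting DFA states (contain an NFA accepting state): {1}, {1,2,4}, {1,2,3,4}, {1,3,4}.

4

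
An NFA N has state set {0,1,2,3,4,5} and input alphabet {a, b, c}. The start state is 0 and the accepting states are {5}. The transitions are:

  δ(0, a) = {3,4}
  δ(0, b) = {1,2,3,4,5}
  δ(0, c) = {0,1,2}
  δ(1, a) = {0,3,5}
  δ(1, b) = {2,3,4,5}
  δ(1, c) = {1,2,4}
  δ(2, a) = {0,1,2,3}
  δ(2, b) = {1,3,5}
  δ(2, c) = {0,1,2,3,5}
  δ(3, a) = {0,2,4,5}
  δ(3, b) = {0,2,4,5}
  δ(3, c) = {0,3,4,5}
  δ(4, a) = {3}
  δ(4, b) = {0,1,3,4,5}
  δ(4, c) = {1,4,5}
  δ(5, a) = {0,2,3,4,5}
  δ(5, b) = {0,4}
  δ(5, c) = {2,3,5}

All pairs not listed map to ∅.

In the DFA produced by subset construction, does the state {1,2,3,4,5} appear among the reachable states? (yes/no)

yes

Start state of the DFA: {0}.
{0} --a--> {3,4}  [new]
{0} --b--> {1,2,3,4,5}  [new]
{0} --c--> {0,1,2}  [new]
{3,4} --a--> {0,2,3,4,5}  [new]
{3,4} --b--> {0,1,2,3,4,5}  [new]
{3,4} --c--> {0,1,3,4,5}  [new]
{1,2,3,4,5} --a--> {0,1,2,3,4,5}  [seen]
{1,2,3,4,5} --b--> {0,1,2,3,4,5}  [seen]
{1,2,3,4,5} --c--> {0,1,2,3,4,5}  [seen]
{0,1,2} --a--> {0,1,2,3,4,5}  [seen]
{0,1,2} --b--> {1,2,3,4,5}  [seen]
{0,1,2} --c--> {0,1,2,3,4,5}  [seen]
{0,2,3,4,5} --a--> {0,1,2,3,4,5}  [seen]
{0,2,3,4,5} --b--> {0,1,2,3,4,5}  [seen]
{0,2,3,4,5} --c--> {0,1,2,3,4,5}  [seen]
{0,1,2,3,4,5} --a--> {0,1,2,3,4,5}  [seen]
{0,1,2,3,4,5} --b--> {0,1,2,3,4,5}  [seen]
{0,1,2,3,4,5} --c--> {0,1,2,3,4,5}  [seen]
{0,1,3,4,5} --a--> {0,2,3,4,5}  [seen]
{0,1,3,4,5} --b--> {0,1,2,3,4,5}  [seen]
{0,1,3,4,5} --c--> {0,1,2,3,4,5}  [seen]
Reachable DFA states: {0}, {3,4}, {1,2,3,4,5}, {0,1,2}, {0,2,3,4,5}, {0,1,2,3,4,5}, {0,1,3,4,5}.
{1,2,3,4,5} is among them.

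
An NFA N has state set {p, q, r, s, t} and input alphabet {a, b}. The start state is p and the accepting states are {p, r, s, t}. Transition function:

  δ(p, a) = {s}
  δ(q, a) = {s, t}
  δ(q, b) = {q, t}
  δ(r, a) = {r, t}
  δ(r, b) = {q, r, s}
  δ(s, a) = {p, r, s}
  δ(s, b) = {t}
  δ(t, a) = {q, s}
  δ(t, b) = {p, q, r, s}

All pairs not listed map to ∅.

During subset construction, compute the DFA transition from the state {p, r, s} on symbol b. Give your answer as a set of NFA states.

{q, r, s, t}

δ(p,b) = ∅; δ(r,b) = {q, r, s}; δ(s,b) = {t}.
Union: {q, r, s, t}.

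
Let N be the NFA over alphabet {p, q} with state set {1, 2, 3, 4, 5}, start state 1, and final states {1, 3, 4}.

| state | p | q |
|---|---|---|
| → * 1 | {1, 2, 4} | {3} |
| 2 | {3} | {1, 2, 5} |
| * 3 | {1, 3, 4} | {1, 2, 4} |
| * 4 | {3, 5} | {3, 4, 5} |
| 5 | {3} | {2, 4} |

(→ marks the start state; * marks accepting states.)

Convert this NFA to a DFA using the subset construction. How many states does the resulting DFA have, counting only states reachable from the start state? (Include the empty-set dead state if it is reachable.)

5

Start state of the DFA: {1}.
{1} --p--> {1, 2, 4}  [new]
{1} --q--> {3}  [new]
{1, 2, 4} --p--> {1, 2, 3, 4, 5}  [new]
{1, 2, 4} --q--> {1, 2, 3, 4, 5}  [seen]
{3} --p--> {1, 3, 4}  [new]
{3} --q--> {1, 2, 4}  [seen]
{1, 2, 3, 4, 5} --p--> {1, 2, 3, 4, 5}  [seen]
{1, 2, 3, 4, 5} --q--> {1, 2, 3, 4, 5}  [seen]
{1, 3, 4} --p--> {1, 2, 3, 4, 5}  [seen]
{1, 3, 4} --q--> {1, 2, 3, 4, 5}  [seen]
Reachable DFA states: {1}, {1, 2, 4}, {3}, {1, 2, 3, 4, 5}, {1, 3, 4}.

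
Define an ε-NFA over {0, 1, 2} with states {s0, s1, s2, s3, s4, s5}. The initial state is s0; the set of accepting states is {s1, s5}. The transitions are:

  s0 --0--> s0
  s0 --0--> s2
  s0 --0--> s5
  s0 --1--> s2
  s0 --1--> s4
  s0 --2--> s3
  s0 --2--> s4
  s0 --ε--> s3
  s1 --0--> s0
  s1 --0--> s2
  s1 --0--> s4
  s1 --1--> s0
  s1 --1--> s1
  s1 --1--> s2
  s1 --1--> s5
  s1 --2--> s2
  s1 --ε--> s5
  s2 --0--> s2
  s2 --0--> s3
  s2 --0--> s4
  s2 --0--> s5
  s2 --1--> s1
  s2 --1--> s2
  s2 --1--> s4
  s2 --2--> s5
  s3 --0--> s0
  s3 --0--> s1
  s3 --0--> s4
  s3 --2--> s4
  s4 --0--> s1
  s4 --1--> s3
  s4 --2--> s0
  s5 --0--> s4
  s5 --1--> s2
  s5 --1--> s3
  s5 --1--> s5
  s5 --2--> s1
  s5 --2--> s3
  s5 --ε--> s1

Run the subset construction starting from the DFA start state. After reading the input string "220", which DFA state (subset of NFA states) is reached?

{s0, s1, s2, s3, s4, s5}

Start: {s0, s3}.
δ(s0,2) = {s3, s4}; δ(s3,2) = {s4}.
Union: {s3, s4}.
After 2: {s3, s4}.
δ(s3,2) = {s4}; δ(s4,2) = {s0}.
Union: {s0, s4}.
ε-closure gives {s0, s3, s4}.
After 2: {s0, s3, s4}.
δ(s0,0) = {s0, s2, s5}; δ(s3,0) = {s0, s1, s4}; δ(s4,0) = {s1}.
Union: {s0, s1, s2, s4, s5}.
ε-closure gives {s0, s1, s2, s3, s4, s5}.
After 0: {s0, s1, s2, s3, s4, s5}.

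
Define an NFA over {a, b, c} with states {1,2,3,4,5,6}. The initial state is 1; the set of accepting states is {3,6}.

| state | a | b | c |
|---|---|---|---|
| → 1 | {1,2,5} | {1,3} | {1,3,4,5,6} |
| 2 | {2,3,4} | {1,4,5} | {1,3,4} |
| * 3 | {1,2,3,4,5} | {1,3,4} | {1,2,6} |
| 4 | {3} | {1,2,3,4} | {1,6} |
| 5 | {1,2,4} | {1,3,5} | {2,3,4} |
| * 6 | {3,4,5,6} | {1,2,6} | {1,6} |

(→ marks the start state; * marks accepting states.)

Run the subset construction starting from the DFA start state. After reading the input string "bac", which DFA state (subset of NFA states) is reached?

Start: {1}.
δ(1,b) = {1,3}.
Union: {1,3}.
After b: {1,3}.
δ(1,a) = {1,2,5}; δ(3,a) = {1,2,3,4,5}.
Union: {1,2,3,4,5}.
After a: {1,2,3,4,5}.
δ(1,c) = {1,3,4,5,6}; δ(2,c) = {1,3,4}; δ(3,c) = {1,2,6}; δ(4,c) = {1,6}; δ(5,c) = {2,3,4}.
Union: {1,2,3,4,5,6}.
After c: {1,2,3,4,5,6}.

{1,2,3,4,5,6}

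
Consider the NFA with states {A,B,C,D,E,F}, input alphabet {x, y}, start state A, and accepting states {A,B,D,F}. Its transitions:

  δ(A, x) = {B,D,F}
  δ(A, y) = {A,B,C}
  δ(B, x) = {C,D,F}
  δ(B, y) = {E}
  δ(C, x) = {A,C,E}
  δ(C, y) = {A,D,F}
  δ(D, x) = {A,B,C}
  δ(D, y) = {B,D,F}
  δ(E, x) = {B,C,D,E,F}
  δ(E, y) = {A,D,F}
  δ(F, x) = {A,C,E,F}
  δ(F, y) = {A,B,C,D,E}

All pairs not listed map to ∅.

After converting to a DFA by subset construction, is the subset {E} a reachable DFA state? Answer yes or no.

no

Start state of the DFA: {A}.
{A} --x--> {B,D,F}  [new]
{A} --y--> {A,B,C}  [new]
{B,D,F} --x--> {A,B,C,D,E,F}  [new]
{B,D,F} --y--> {A,B,C,D,E,F}  [seen]
{A,B,C} --x--> {A,B,C,D,E,F}  [seen]
{A,B,C} --y--> {A,B,C,D,E,F}  [seen]
{A,B,C,D,E,F} --x--> {A,B,C,D,E,F}  [seen]
{A,B,C,D,E,F} --y--> {A,B,C,D,E,F}  [seen]
Reachable DFA states: {A}, {B,D,F}, {A,B,C}, {A,B,C,D,E,F}.
{E} is not among them.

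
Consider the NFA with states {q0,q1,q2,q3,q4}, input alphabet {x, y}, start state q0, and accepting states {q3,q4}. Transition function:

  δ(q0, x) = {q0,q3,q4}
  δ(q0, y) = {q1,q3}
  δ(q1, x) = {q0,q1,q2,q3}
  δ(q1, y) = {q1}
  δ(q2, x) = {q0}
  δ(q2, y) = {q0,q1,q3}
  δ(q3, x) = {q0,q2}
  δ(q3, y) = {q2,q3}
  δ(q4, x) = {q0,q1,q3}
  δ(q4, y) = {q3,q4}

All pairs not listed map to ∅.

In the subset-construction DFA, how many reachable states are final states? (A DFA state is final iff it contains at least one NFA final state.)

Start state of the DFA: {q0}.
{q0} --x--> {q0,q3,q4}  [new]
{q0} --y--> {q1,q3}  [new]
{q0,q3,q4} --x--> {q0,q1,q2,q3,q4}  [new]
{q0,q3,q4} --y--> {q1,q2,q3,q4}  [new]
{q1,q3} --x--> {q0,q1,q2,q3}  [new]
{q1,q3} --y--> {q1,q2,q3}  [new]
{q0,q1,q2,q3,q4} --x--> {q0,q1,q2,q3,q4}  [seen]
{q0,q1,q2,q3,q4} --y--> {q0,q1,q2,q3,q4}  [seen]
{q1,q2,q3,q4} --x--> {q0,q1,q2,q3}  [seen]
{q1,q2,q3,q4} --y--> {q0,q1,q2,q3,q4}  [seen]
{q0,q1,q2,q3} --x--> {q0,q1,q2,q3,q4}  [seen]
{q0,q1,q2,q3} --y--> {q0,q1,q2,q3}  [seen]
{q1,q2,q3} --x--> {q0,q1,q2,q3}  [seen]
{q1,q2,q3} --y--> {q0,q1,q2,q3}  [seen]
Reachable DFA states: {q0}, {q0,q3,q4}, {q1,q3}, {q0,q1,q2,q3,q4}, {q1,q2,q3,q4}, {q0,q1,q2,q3}, {q1,q2,q3}.
Accepting DFA states (contain an NFA accepting state): {q0,q3,q4}, {q1,q3}, {q0,q1,q2,q3,q4}, {q1,q2,q3,q4}, {q0,q1,q2,q3}, {q1,q2,q3}.

6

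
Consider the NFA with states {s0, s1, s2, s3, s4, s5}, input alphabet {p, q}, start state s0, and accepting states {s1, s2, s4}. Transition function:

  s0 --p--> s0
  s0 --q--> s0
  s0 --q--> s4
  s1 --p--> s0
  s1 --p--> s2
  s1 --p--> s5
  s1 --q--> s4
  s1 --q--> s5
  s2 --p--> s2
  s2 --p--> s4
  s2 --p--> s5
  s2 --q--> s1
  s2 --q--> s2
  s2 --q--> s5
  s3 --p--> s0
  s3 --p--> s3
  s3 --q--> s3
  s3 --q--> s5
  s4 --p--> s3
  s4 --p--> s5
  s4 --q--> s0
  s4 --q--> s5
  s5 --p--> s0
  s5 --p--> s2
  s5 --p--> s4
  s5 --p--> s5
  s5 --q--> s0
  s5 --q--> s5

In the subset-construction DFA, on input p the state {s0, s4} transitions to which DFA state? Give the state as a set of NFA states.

δ(s0,p) = {s0}; δ(s4,p) = {s3, s5}.
Union: {s0, s3, s5}.

{s0, s3, s5}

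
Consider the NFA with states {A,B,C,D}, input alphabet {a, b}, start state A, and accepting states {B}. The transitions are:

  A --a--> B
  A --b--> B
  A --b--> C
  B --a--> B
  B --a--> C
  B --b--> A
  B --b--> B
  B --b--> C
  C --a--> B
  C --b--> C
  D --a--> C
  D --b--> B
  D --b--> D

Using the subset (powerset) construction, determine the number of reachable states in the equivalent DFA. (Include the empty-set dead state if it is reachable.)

Start state of the DFA: {A}.
{A} --a--> {B}  [new]
{A} --b--> {B,C}  [new]
{B} --a--> {B,C}  [seen]
{B} --b--> {A,B,C}  [new]
{B,C} --a--> {B,C}  [seen]
{B,C} --b--> {A,B,C}  [seen]
{A,B,C} --a--> {B,C}  [seen]
{A,B,C} --b--> {A,B,C}  [seen]
Reachable DFA states: {A}, {B}, {B,C}, {A,B,C}.

4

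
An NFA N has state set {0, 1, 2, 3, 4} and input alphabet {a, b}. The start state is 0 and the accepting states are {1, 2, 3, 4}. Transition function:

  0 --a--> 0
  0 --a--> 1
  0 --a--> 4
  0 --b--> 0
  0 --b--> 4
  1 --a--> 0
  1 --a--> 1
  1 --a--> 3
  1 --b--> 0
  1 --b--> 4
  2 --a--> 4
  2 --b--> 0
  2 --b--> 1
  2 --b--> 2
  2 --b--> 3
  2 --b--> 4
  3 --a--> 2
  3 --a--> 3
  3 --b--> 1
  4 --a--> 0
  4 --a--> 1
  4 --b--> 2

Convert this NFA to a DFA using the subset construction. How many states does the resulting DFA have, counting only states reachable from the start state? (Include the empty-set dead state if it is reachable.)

Start state of the DFA: {0}.
{0} --a--> {0, 1, 4}  [new]
{0} --b--> {0, 4}  [new]
{0, 1, 4} --a--> {0, 1, 3, 4}  [new]
{0, 1, 4} --b--> {0, 2, 4}  [new]
{0, 4} --a--> {0, 1, 4}  [seen]
{0, 4} --b--> {0, 2, 4}  [seen]
{0, 1, 3, 4} --a--> {0, 1, 2, 3, 4}  [new]
{0, 1, 3, 4} --b--> {0, 1, 2, 4}  [new]
{0, 2, 4} --a--> {0, 1, 4}  [seen]
{0, 2, 4} --b--> {0, 1, 2, 3, 4}  [seen]
{0, 1, 2, 3, 4} --a--> {0, 1, 2, 3, 4}  [seen]
{0, 1, 2, 3, 4} --b--> {0, 1, 2, 3, 4}  [seen]
{0, 1, 2, 4} --a--> {0, 1, 3, 4}  [seen]
{0, 1, 2, 4} --b--> {0, 1, 2, 3, 4}  [seen]
Reachable DFA states: {0}, {0, 1, 4}, {0, 4}, {0, 1, 3, 4}, {0, 2, 4}, {0, 1, 2, 3, 4}, {0, 1, 2, 4}.

7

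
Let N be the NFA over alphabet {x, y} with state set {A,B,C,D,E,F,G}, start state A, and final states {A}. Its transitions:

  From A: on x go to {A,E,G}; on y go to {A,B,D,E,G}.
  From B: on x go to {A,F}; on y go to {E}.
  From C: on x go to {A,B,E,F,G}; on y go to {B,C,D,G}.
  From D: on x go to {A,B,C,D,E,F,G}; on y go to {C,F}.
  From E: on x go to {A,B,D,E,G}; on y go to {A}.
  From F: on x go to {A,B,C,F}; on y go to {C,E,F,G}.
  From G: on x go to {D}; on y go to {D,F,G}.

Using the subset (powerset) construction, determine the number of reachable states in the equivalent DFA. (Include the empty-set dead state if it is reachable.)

5

Start state of the DFA: {A}.
{A} --x--> {A,E,G}  [new]
{A} --y--> {A,B,D,E,G}  [new]
{A,E,G} --x--> {A,B,D,E,G}  [seen]
{A,E,G} --y--> {A,B,D,E,F,G}  [new]
{A,B,D,E,G} --x--> {A,B,C,D,E,F,G}  [new]
{A,B,D,E,G} --y--> {A,B,C,D,E,F,G}  [seen]
{A,B,D,E,F,G} --x--> {A,B,C,D,E,F,G}  [seen]
{A,B,D,E,F,G} --y--> {A,B,C,D,E,F,G}  [seen]
{A,B,C,D,E,F,G} --x--> {A,B,C,D,E,F,G}  [seen]
{A,B,C,D,E,F,G} --y--> {A,B,C,D,E,F,G}  [seen]
Reachable DFA states: {A}, {A,E,G}, {A,B,D,E,G}, {A,B,D,E,F,G}, {A,B,C,D,E,F,G}.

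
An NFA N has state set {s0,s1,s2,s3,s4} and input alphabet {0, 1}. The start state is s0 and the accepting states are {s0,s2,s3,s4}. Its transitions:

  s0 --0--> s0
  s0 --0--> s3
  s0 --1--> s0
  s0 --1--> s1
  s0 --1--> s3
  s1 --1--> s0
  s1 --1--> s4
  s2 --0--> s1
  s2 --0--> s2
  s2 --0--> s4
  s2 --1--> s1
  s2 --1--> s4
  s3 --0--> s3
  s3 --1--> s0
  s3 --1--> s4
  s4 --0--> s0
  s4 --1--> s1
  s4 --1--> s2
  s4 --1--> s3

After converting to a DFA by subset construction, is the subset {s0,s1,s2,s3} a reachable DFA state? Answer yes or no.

no

Start state of the DFA: {s0}.
{s0} --0--> {s0,s3}  [new]
{s0} --1--> {s0,s1,s3}  [new]
{s0,s3} --0--> {s0,s3}  [seen]
{s0,s3} --1--> {s0,s1,s3,s4}  [new]
{s0,s1,s3} --0--> {s0,s3}  [seen]
{s0,s1,s3} --1--> {s0,s1,s3,s4}  [seen]
{s0,s1,s3,s4} --0--> {s0,s3}  [seen]
{s0,s1,s3,s4} --1--> {s0,s1,s2,s3,s4}  [new]
{s0,s1,s2,s3,s4} --0--> {s0,s1,s2,s3,s4}  [seen]
{s0,s1,s2,s3,s4} --1--> {s0,s1,s2,s3,s4}  [seen]
Reachable DFA states: {s0}, {s0,s3}, {s0,s1,s3}, {s0,s1,s3,s4}, {s0,s1,s2,s3,s4}.
{s0,s1,s2,s3} is not among them.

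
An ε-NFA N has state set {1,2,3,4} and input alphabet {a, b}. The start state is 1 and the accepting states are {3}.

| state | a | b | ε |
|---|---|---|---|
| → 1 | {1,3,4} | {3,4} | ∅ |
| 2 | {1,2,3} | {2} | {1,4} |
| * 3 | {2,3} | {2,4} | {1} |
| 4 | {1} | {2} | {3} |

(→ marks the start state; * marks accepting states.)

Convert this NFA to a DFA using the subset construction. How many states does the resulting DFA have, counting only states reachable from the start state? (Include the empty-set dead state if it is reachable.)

Start state of the DFA: {1} (ε-closure of the NFA start).
{1} --a--> {1,3,4}  [new]
{1} --b--> {1,3,4}  [seen]
{1,3,4} --a--> {1,2,3,4}  [new]
{1,3,4} --b--> {1,2,3,4}  [seen]
{1,2,3,4} --a--> {1,2,3,4}  [seen]
{1,2,3,4} --b--> {1,2,3,4}  [seen]
Reachable DFA states: {1}, {1,3,4}, {1,2,3,4}.

3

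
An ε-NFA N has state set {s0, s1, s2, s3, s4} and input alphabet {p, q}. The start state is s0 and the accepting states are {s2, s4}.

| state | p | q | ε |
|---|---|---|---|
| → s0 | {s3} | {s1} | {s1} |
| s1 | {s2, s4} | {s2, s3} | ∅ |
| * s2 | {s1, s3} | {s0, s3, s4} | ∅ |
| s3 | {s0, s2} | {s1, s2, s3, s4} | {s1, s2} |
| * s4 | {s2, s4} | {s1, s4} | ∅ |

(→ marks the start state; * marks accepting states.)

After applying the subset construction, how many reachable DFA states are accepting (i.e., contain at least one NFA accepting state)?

3

Start state of the DFA: {s0, s1} (ε-closure of the NFA start).
{s0, s1} --p--> {s1, s2, s3, s4}  [new]
{s0, s1} --q--> {s1, s2, s3}  [new]
{s1, s2, s3, s4} --p--> {s0, s1, s2, s3, s4}  [new]
{s1, s2, s3, s4} --q--> {s0, s1, s2, s3, s4}  [seen]
{s1, s2, s3} --p--> {s0, s1, s2, s3, s4}  [seen]
{s1, s2, s3} --q--> {s0, s1, s2, s3, s4}  [seen]
{s0, s1, s2, s3, s4} --p--> {s0, s1, s2, s3, s4}  [seen]
{s0, s1, s2, s3, s4} --q--> {s0, s1, s2, s3, s4}  [seen]
Reachable DFA states: {s0, s1}, {s1, s2, s3, s4}, {s1, s2, s3}, {s0, s1, s2, s3, s4}.
Accepting DFA states (contain an NFA accepting state): {s1, s2, s3, s4}, {s1, s2, s3}, {s0, s1, s2, s3, s4}.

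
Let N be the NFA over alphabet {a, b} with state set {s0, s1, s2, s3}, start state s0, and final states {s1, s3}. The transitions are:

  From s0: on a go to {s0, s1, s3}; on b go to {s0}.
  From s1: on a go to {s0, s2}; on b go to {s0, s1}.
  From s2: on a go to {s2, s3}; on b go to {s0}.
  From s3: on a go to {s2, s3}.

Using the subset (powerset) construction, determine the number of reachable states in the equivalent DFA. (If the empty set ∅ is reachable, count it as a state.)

Start state of the DFA: {s0}.
{s0} --a--> {s0, s1, s3}  [new]
{s0} --b--> {s0}  [seen]
{s0, s1, s3} --a--> {s0, s1, s2, s3}  [new]
{s0, s1, s3} --b--> {s0, s1}  [new]
{s0, s1, s2, s3} --a--> {s0, s1, s2, s3}  [seen]
{s0, s1, s2, s3} --b--> {s0, s1}  [seen]
{s0, s1} --a--> {s0, s1, s2, s3}  [seen]
{s0, s1} --b--> {s0, s1}  [seen]
Reachable DFA states: {s0}, {s0, s1, s3}, {s0, s1, s2, s3}, {s0, s1}.

4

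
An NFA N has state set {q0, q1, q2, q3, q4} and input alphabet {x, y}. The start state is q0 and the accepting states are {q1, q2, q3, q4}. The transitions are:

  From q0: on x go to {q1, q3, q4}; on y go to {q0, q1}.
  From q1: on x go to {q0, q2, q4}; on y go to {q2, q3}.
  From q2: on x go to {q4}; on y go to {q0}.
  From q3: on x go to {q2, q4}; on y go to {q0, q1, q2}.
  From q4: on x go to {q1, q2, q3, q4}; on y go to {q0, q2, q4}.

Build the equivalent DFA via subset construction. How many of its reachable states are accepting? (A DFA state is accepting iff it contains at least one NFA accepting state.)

4

Start state of the DFA: {q0}.
{q0} --x--> {q1, q3, q4}  [new]
{q0} --y--> {q0, q1}  [new]
{q1, q3, q4} --x--> {q0, q1, q2, q3, q4}  [new]
{q1, q3, q4} --y--> {q0, q1, q2, q3, q4}  [seen]
{q0, q1} --x--> {q0, q1, q2, q3, q4}  [seen]
{q0, q1} --y--> {q0, q1, q2, q3}  [new]
{q0, q1, q2, q3, q4} --x--> {q0, q1, q2, q3, q4}  [seen]
{q0, q1, q2, q3, q4} --y--> {q0, q1, q2, q3, q4}  [seen]
{q0, q1, q2, q3} --x--> {q0, q1, q2, q3, q4}  [seen]
{q0, q1, q2, q3} --y--> {q0, q1, q2, q3}  [seen]
Reachable DFA states: {q0}, {q1, q3, q4}, {q0, q1}, {q0, q1, q2, q3, q4}, {q0, q1, q2, q3}.
Accepting DFA states (contain an NFA accepting state): {q1, q3, q4}, {q0, q1}, {q0, q1, q2, q3, q4}, {q0, q1, q2, q3}.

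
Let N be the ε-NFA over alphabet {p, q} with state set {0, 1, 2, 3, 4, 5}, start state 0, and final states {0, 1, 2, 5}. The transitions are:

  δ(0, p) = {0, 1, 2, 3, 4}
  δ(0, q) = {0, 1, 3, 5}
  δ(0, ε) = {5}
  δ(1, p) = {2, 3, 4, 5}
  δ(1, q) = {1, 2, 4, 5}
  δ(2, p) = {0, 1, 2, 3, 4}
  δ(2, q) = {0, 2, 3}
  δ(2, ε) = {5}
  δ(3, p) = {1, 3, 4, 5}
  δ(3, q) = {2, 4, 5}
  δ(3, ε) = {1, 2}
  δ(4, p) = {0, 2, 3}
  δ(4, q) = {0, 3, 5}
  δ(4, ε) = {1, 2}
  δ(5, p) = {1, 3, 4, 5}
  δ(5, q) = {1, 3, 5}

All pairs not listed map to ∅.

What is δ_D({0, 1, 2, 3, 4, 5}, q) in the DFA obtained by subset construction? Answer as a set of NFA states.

δ(0,q) = {0, 1, 3, 5}; δ(1,q) = {1, 2, 4, 5}; δ(2,q) = {0, 2, 3}; δ(3,q) = {2, 4, 5}; δ(4,q) = {0, 3, 5}; δ(5,q) = {1, 3, 5}.
Union: {0, 1, 2, 3, 4, 5}.

{0, 1, 2, 3, 4, 5}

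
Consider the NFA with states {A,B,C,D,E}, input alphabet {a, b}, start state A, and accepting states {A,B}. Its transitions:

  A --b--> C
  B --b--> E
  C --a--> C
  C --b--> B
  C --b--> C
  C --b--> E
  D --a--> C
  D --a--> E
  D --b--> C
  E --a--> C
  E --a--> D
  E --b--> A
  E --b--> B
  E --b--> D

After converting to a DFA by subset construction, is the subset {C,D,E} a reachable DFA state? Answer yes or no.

yes

Start state of the DFA: {A}.
{A} --a--> ∅  [new]
{A} --b--> {C}  [new]
∅ --a--> ∅  [seen]
∅ --b--> ∅  [seen]
{C} --a--> {C}  [seen]
{C} --b--> {B,C,E}  [new]
{B,C,E} --a--> {C,D}  [new]
{B,C,E} --b--> {A,B,C,D,E}  [new]
{C,D} --a--> {C,E}  [new]
{C,D} --b--> {B,C,E}  [seen]
{A,B,C,D,E} --a--> {C,D,E}  [new]
{A,B,C,D,E} --b--> {A,B,C,D,E}  [seen]
{C,E} --a--> {C,D}  [seen]
{C,E} --b--> {A,B,C,D,E}  [seen]
{C,D,E} --a--> {C,D,E}  [seen]
{C,D,E} --b--> {A,B,C,D,E}  [seen]
Reachable DFA states: {A}, ∅, {C}, {B,C,E}, {C,D}, {A,B,C,D,E}, {C,E}, {C,D,E}.
{C,D,E} is among them.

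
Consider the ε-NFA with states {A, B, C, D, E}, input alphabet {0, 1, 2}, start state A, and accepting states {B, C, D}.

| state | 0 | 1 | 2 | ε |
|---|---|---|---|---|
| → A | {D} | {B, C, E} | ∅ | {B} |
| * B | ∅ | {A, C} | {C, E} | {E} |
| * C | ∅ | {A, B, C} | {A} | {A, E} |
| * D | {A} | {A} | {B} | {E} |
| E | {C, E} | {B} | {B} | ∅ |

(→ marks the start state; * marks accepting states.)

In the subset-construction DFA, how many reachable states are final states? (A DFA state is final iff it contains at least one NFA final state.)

3

Start state of the DFA: {A, B, E} (ε-closure of the NFA start).
{A, B, E} --0--> {A, B, C, D, E}  [new]
{A, B, E} --1--> {A, B, C, E}  [new]
{A, B, E} --2--> {A, B, C, E}  [seen]
{A, B, C, D, E} --0--> {A, B, C, D, E}  [seen]
{A, B, C, D, E} --1--> {A, B, C, E}  [seen]
{A, B, C, D, E} --2--> {A, B, C, E}  [seen]
{A, B, C, E} --0--> {A, B, C, D, E}  [seen]
{A, B, C, E} --1--> {A, B, C, E}  [seen]
{A, B, C, E} --2--> {A, B, C, E}  [seen]
Reachable DFA states: {A, B, E}, {A, B, C, D, E}, {A, B, C, E}.
Accepting DFA states (contain an NFA accepting state): {A, B, E}, {A, B, C, D, E}, {A, B, C, E}.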